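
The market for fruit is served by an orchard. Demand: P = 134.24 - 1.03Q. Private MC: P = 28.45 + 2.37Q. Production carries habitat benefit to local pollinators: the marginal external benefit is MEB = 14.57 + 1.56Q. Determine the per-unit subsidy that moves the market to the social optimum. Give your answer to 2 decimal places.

Social marginal cost = private MC − MEB = 13.88 + 0.81Q.
Set SMC = demand: 13.88 + 0.81Q = 134.24 - 1.03Q → Q* = 65.4130.
The Pigouvian subsidy equals MEB at Q*: 14.57 + 1.56×65.4130 = 116.6143.

subsidy = 116.61 per unit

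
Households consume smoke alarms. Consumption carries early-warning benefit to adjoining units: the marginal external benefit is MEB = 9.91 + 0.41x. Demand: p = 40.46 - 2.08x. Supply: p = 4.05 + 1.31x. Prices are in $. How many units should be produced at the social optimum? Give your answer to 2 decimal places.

x* = 15.54

Social marginal benefit = demand + MEB = 50.37 - 1.67x.
Set SMB = MC: 50.37 - 1.67x = 4.05 + 1.31x → x* = 15.5436.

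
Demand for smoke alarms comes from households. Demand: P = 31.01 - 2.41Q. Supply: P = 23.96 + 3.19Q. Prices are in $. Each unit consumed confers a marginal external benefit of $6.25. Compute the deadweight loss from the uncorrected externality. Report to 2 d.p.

Market equilibrium (private): 23.96 + 3.19Q = 31.01 - 2.41Q → Q_m = 1.2589.
Social marginal benefit = demand + MEB = 37.26 - 2.41Q.
Set SMB = MC: 37.26 - 2.41Q = 23.96 + 3.19Q → Q* = 2.3750.
The loss is the area between SMB and MC from Q* to Q_m; with linear curves that's a triangle of height MEB(Q_m).
DWL = ½ × 1.1161 × 6.2500 = 3.4878.

DWL = $3.49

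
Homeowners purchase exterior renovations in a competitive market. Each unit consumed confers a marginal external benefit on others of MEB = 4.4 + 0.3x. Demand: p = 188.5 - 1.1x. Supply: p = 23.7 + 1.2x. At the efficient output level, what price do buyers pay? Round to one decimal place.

P = 95.4

Social marginal benefit = demand + MEB = 192.9 - 0.8x.
Set SMB = MC: 192.9 - 0.8x = 23.7 + 1.2x → x* = 84.6000.
Consumer price on the demand curve at x*: 188.5 − 1.1×84.6000 = 95.4400.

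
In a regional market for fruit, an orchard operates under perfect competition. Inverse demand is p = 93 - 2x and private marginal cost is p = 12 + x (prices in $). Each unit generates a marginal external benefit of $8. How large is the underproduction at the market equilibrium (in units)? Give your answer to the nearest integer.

3 units

Market equilibrium (private): 12 + x = 93 - 2x → x_m = 27.0000.
Social marginal cost = private MC − MEB = 4 + x.
Set SMC = demand: 4 + x = 93 - 2x → x* = 29.6667.
Gap = |27.0000 − 29.6667| = 2.6667.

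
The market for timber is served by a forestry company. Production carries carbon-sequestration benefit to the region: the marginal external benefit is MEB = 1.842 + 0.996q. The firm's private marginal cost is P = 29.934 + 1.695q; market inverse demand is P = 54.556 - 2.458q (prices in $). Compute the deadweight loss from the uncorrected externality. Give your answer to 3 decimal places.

DWL = $9.505

Market equilibrium (private): 29.934 + 1.695q = 54.556 - 2.458q → q_m = 5.9287.
Social marginal cost = private MC − MEB = 28.092 + 0.699q.
Set SMC = demand: 28.092 + 0.699q = 54.556 - 2.458q → q* = 8.3826.
Between q* and q_m the wedge demand − SMC runs linearly from 0 to MEB(q_m), so the loss is a triangle.
DWL = ½ × 2.4539 × 7.7470 = 9.5052.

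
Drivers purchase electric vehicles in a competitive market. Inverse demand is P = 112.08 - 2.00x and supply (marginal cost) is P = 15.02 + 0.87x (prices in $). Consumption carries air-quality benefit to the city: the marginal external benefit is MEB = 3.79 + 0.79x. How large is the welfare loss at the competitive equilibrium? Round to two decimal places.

DWL = $223.72

Market equilibrium (private): 15.02 + 0.87x = 112.08 - 2.00x → x_m = 33.8188.
Social marginal benefit = demand + MEB = 115.87 - 1.21x.
Set SMB = MC: 115.87 - 1.21x = 15.02 + 0.87x → x* = 48.4856.
The welfare-loss triangle has base |x_m − x*| and height MEB(x_m) (the vertical gap between SMB and MC is zero at x* and MEB at x_m).
DWL = ½ × 14.6668 × 30.5069 = 223.7193.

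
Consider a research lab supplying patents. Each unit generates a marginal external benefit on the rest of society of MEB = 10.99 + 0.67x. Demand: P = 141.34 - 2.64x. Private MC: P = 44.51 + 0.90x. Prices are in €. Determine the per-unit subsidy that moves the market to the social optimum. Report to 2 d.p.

Social marginal cost = private MC − MEB = 33.52 + 0.23x.
Set SMC = demand: 33.52 + 0.23x = 141.34 - 2.64x → x* = 37.5679.
The Pigouvian subsidy equals MEB at x*: 10.99 + 0.67×37.5679 = 36.1605.

subsidy = €36.16 per unit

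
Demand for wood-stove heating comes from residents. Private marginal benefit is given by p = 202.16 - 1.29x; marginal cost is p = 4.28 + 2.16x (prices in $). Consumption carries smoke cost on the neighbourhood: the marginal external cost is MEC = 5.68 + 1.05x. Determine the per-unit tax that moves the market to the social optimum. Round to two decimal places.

Social marginal benefit = demand − MEC = 196.48 - 2.34x.
Set SMB = MC: 196.48 - 2.34x = 4.28 + 2.16x → x* = 42.7111.
The Pigouvian tax equals MEC at x*: 5.68 + 1.05×42.7111 = 50.5267.

tax = $50.53 per unit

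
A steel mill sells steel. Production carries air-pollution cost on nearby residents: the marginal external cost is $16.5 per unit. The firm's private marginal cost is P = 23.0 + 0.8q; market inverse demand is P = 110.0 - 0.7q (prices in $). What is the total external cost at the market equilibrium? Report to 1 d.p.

$957.0

Market equilibrium (private): 23.0 + 0.8q = 110.0 - 0.7q → q_m = 58.0000.
Total external cost = MEC × q_m = 16.5 × 58.0000 = 957.0000.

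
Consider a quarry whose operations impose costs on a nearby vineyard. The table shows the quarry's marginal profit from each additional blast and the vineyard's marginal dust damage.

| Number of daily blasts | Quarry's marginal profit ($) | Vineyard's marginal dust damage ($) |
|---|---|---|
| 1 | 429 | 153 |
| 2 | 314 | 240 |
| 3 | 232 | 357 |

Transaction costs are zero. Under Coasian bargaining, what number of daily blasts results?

2

Bargaining reaches the level where marginal profit last exceeds marginal dust damage.
That holds through level 2 (314 ≥ 240) but not at 3 (232 < 357).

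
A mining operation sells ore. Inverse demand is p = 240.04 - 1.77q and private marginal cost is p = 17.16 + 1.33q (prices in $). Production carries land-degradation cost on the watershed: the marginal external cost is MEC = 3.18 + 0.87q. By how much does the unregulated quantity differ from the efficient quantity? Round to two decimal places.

16.56 units

Market equilibrium (private): 17.16 + 1.33q = 240.04 - 1.77q → q_m = 71.8968.
Social marginal cost = private MC + MEC = 20.34 + 2.20q.
Set SMC = demand: 20.34 + 2.20q = 240.04 - 1.77q → q* = 55.3401.
Gap = |71.8968 − 55.3401| = 16.5567.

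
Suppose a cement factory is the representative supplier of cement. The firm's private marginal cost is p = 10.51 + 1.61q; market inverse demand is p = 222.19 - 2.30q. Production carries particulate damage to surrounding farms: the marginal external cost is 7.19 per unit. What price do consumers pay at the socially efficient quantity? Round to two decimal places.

Social marginal cost = private MC + MEC = 17.70 + 1.61q.
Set SMC = demand: 17.70 + 1.61q = 222.19 - 2.30q → q* = 52.2992.
Consumer price on the demand curve at q*: 222.19 − 2.30×52.2992 = 101.9018.

P = 101.90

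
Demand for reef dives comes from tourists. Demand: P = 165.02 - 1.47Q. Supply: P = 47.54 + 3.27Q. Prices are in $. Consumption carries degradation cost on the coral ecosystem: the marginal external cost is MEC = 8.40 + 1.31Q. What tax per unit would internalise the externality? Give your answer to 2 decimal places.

tax = $32.02 per unit

Social marginal benefit = demand − MEC = 156.62 - 2.78Q.
Set SMB = MC: 156.62 - 2.78Q = 47.54 + 3.27Q → Q* = 18.0298.
The Pigouvian tax equals MEC at Q*: 8.40 + 1.31×18.0298 = 32.0190.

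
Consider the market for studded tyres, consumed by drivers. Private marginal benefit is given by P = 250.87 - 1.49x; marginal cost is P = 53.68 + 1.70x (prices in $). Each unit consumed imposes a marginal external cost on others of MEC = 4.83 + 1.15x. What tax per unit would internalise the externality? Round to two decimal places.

Social marginal benefit = demand − MEC = 246.04 - 2.64x.
Set SMB = MC: 246.04 - 2.64x = 53.68 + 1.70x → x* = 44.3226.
The Pigouvian tax equals MEC at x*: 4.83 + 1.15×44.3226 = 55.8010.

tax = $55.80 per unit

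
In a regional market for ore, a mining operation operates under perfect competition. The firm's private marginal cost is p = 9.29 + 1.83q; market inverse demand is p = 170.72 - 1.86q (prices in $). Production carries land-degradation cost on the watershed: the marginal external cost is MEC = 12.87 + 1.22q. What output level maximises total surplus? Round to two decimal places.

Social marginal cost = private MC + MEC = 22.16 + 3.05q.
Set SMC = demand: 22.16 + 3.05q = 170.72 - 1.86q → q* = 30.2566.

q* = 30.26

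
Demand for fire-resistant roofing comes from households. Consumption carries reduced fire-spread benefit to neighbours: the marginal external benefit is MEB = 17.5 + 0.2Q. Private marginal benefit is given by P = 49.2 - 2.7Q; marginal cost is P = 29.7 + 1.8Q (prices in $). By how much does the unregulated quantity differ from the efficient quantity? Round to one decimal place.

Market equilibrium (private): 29.7 + 1.8Q = 49.2 - 2.7Q → Q_m = 4.3333.
Social marginal benefit = demand + MEB = 66.7 - 2.5Q.
Set SMB = MC: 66.7 - 2.5Q = 29.7 + 1.8Q → Q* = 8.6047.
Gap = |4.3333 − 8.6047| = 4.2714.

4.3 units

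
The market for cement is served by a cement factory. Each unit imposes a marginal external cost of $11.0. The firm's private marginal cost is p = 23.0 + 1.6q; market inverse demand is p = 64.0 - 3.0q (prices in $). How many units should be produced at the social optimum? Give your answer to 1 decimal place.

q* = 6.5

Social marginal cost = private MC + MEC = 34.0 + 1.6q.
Set SMC = demand: 34.0 + 1.6q = 64.0 - 3.0q → q* = 6.5217.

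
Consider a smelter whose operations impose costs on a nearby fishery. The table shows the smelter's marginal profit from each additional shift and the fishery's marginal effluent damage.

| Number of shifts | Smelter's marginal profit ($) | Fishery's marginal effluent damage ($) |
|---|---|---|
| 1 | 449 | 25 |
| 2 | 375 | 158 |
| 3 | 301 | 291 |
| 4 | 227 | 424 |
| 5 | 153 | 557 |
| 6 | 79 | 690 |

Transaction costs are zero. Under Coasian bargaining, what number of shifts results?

3

Bargaining reaches the level where marginal profit last exceeds marginal effluent damage.
That holds through level 3 (301 ≥ 291) but not at 4 (227 < 424).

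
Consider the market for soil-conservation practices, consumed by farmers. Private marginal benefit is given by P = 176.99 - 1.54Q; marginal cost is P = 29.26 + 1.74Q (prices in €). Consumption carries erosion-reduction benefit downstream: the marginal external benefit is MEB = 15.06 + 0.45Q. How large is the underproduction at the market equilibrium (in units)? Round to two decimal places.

Market equilibrium (private): 29.26 + 1.74Q = 176.99 - 1.54Q → Q_m = 45.0396.
Social marginal benefit = demand + MEB = 192.05 - 1.09Q.
Set SMB = MC: 192.05 - 1.09Q = 29.26 + 1.74Q → Q* = 57.5230.
Gap = |45.0396 − 57.5230| = 12.4834.

12.48 units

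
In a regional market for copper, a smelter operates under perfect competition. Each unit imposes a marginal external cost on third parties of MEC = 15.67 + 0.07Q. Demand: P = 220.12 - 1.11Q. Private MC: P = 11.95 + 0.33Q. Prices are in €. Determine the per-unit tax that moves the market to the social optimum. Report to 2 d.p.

tax = €24.59 per unit

Social marginal cost = private MC + MEC = 27.62 + 0.40Q.
Set SMC = demand: 27.62 + 0.40Q = 220.12 - 1.11Q → Q* = 127.4834.
The Pigouvian tax equals MEC at Q*: 15.67 + 0.07×127.4834 = 24.5938.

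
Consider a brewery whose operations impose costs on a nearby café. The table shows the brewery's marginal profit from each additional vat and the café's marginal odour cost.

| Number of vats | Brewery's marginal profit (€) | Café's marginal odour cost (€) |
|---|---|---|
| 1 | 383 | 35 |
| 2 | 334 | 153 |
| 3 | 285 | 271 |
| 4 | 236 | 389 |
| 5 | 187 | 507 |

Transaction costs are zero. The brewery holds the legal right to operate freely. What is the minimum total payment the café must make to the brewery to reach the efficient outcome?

Left alone the brewery would choose level 5 (marginal profit stays positive).
Efficient level: k* = 3 (marginal profit ≥ marginal odour cost through 3).
The café must at least cover the brewery's forgone profit from cutting 5→3: 236 + 187 = 423.

€423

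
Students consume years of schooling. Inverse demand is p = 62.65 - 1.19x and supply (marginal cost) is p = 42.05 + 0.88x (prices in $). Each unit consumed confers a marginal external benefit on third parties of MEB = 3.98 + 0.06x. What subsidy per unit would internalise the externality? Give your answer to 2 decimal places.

subsidy = $4.71 per unit

Social marginal benefit = demand + MEB = 66.63 - 1.13x.
Set SMB = MC: 66.63 - 1.13x = 42.05 + 0.88x → x* = 12.2289.
The Pigouvian subsidy equals MEB at x*: 3.98 + 0.06×12.2289 = 4.7137.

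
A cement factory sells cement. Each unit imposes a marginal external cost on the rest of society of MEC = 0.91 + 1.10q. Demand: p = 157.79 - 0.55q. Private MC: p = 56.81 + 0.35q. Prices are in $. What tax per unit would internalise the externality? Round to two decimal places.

tax = $55.95 per unit

Social marginal cost = private MC + MEC = 57.72 + 1.45q.
Set SMC = demand: 57.72 + 1.45q = 157.79 - 0.55q → q* = 50.0350.
The Pigouvian tax equals MEC at q*: 0.91 + 1.10×50.0350 = 55.9485.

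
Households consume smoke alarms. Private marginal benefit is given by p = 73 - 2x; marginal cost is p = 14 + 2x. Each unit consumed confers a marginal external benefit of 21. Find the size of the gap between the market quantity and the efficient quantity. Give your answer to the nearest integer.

Market equilibrium (private): 14 + 2x = 73 - 2x → x_m = 14.7500.
Social marginal benefit = demand + MEB = 94 - 2x.
Set SMB = MC: 94 - 2x = 14 + 2x → x* = 20.0000.
Gap = |14.7500 − 20.0000| = 5.2500.

5 units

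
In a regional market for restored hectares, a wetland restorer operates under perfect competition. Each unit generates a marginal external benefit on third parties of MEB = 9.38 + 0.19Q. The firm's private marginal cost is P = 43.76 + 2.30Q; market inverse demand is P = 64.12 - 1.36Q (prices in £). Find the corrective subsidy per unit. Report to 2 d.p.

subsidy = £11.01 per unit

Social marginal cost = private MC − MEB = 34.38 + 2.11Q.
Set SMC = demand: 34.38 + 2.11Q = 64.12 - 1.36Q → Q* = 8.5706.
The Pigouvian subsidy equals MEB at Q*: 9.38 + 0.19×8.5706 = 11.0084.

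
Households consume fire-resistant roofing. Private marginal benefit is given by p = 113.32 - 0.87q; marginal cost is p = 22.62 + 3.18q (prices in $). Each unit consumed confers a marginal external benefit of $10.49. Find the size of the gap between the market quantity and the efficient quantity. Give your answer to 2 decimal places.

2.59 units

Market equilibrium (private): 22.62 + 3.18q = 113.32 - 0.87q → q_m = 22.3951.
Social marginal benefit = demand + MEB = 123.81 - 0.87q.
Set SMB = MC: 123.81 - 0.87q = 22.62 + 3.18q → q* = 24.9852.
Gap = |22.3951 − 24.9852| = 2.5901.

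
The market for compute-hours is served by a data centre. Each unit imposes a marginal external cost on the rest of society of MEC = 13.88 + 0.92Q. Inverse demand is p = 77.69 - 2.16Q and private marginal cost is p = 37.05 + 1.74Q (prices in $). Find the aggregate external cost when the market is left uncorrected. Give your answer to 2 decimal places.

$194.59

Market equilibrium (private): 37.05 + 1.74Q = 77.69 - 2.16Q → Q_m = 10.4205.
Total external cost = ∫₀^{Q_m} (13.88 + 0.92Q) dQ = 13.88×10.4205 + ½×0.92×10.4205² = 194.5865.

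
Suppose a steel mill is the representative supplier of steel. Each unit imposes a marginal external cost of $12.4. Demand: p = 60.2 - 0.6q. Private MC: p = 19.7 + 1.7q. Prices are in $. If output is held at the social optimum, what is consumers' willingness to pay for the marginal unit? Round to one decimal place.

P = $52.9

Social marginal cost = private MC + MEC = 32.1 + 1.7q.
Set SMC = demand: 32.1 + 1.7q = 60.2 - 0.6q → q* = 12.2174.
Consumer price on the demand curve at q*: 60.2 − 0.6×12.2174 = 52.8696.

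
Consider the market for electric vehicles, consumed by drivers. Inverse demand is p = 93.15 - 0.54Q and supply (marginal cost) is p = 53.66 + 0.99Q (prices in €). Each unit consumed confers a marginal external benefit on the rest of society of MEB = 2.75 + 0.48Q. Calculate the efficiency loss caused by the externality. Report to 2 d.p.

DWL = €109.14

Market equilibrium (private): 53.66 + 0.99Q = 93.15 - 0.54Q → Q_m = 25.8105.
Social marginal benefit = demand + MEB = 95.90 - 0.06Q.
Set SMB = MC: 95.90 - 0.06Q = 53.66 + 0.99Q → Q* = 40.2286.
The loss is the area between SMB and MC from Q* to Q_m; with linear curves that's a triangle of height MEB(Q_m).
DWL = ½ × 14.4181 × 15.1390 = 109.1378.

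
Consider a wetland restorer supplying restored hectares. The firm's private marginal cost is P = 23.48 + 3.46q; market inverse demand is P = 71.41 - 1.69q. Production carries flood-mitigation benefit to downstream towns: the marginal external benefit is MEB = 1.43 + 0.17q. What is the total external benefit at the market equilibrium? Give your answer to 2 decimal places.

20.67

Market equilibrium (private): 23.48 + 3.46q = 71.41 - 1.69q → q_m = 9.3068.
Total external benefit = ∫₀^{q_m} (1.43 + 0.17q) dq = 1.43×9.3068 + ½×0.17×9.3068² = 20.6711.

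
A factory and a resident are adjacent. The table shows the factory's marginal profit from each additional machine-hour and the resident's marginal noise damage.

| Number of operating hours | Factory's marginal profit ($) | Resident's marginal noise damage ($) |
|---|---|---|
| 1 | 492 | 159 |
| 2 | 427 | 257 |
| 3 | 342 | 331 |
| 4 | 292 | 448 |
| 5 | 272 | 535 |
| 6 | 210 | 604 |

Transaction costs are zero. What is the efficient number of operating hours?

Bargaining reaches the level where marginal profit last exceeds marginal noise damage.
That holds through level 3 (342 ≥ 331) but not at 4 (292 < 448).

3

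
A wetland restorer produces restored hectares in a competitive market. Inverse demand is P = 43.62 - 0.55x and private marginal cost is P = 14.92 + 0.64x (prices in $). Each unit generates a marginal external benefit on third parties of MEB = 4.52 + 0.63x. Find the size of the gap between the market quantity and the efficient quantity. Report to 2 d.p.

Market equilibrium (private): 14.92 + 0.64x = 43.62 - 0.55x → x_m = 24.1176.
Social marginal cost = private MC − MEB = 10.40 + 0.01x.
Set SMC = demand: 10.40 + 0.01x = 43.62 - 0.55x → x* = 59.3214.
Gap = |24.1176 − 59.3214| = 35.2038.

35.20 units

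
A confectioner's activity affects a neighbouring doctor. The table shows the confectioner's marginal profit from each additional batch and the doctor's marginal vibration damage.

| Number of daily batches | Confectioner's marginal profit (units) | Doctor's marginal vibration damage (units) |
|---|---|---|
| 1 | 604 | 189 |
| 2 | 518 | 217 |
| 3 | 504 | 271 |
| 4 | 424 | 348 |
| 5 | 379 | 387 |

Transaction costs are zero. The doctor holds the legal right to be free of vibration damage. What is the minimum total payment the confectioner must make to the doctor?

Efficient level: marginal profit ≥ marginal vibration damage through level 4, so k* = 4.
With the doctor holding the right, the confectioner must at least compensate total damage at k*: 189 + 217 + 271 + 348 = 1025.

1025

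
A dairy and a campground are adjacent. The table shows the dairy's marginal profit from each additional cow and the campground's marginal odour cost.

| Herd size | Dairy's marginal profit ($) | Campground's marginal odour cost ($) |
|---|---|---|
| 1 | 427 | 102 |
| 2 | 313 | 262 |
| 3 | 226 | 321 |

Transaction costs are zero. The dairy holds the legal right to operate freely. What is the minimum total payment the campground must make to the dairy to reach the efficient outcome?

$226

Left alone the dairy would choose level 3 (marginal profit stays positive).
Efficient level: k* = 2 (marginal profit ≥ marginal odour cost through 2).
The campground must at least cover the dairy's forgone profit from cutting 3→2: 226 = 226.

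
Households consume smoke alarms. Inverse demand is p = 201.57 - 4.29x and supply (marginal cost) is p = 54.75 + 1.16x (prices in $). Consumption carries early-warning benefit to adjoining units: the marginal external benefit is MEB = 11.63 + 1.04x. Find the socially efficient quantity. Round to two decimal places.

x* = 35.93

Social marginal benefit = demand + MEB = 213.20 - 3.25x.
Set SMB = MC: 213.20 - 3.25x = 54.75 + 1.16x → x* = 35.9297.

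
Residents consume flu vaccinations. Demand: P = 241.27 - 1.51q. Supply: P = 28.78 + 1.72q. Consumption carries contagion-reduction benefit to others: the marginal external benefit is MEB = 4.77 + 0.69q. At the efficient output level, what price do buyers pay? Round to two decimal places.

Social marginal benefit = demand + MEB = 246.04 - 0.82q.
Set SMB = MC: 246.04 - 0.82q = 28.78 + 1.72q → q* = 85.5354.
Consumer price on the demand curve at q*: 241.27 − 1.51×85.5354 = 112.1115.

P = 112.11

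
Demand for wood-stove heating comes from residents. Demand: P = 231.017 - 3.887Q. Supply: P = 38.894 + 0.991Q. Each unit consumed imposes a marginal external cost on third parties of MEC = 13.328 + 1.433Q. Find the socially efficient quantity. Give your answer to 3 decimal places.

Q* = 28.331

Social marginal benefit = demand − MEC = 217.689 - 5.320Q.
Set SMB = MC: 217.689 - 5.320Q = 38.894 + 0.991Q → Q* = 28.3307.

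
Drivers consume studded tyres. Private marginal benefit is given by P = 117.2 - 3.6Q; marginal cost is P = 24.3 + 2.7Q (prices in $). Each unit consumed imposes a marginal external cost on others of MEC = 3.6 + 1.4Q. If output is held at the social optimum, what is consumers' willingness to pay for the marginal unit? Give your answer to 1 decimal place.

Social marginal benefit = demand − MEC = 113.6 - 5.0Q.
Set SMB = MC: 113.6 - 5.0Q = 24.3 + 2.7Q → Q* = 11.5974.
Consumer price on the demand curve at Q*: 117.2 − 3.6×11.5974 = 75.4494.

P = $75.4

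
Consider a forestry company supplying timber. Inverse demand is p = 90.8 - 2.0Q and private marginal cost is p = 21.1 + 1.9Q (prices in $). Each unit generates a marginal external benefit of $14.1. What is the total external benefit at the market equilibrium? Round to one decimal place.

$252.0

Market equilibrium (private): 21.1 + 1.9Q = 90.8 - 2.0Q → Q_m = 17.8718.
Total external benefit = MEB × Q_m = 14.1 × 17.8718 = 251.9924.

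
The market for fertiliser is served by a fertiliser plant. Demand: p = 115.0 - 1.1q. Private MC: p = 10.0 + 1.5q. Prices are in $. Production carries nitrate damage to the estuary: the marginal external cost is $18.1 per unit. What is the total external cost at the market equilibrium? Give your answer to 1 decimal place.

$731.0

Market equilibrium (private): 10.0 + 1.5q = 115.0 - 1.1q → q_m = 40.3846.
Total external cost = MEC × q_m = 18.1 × 40.3846 = 730.9613.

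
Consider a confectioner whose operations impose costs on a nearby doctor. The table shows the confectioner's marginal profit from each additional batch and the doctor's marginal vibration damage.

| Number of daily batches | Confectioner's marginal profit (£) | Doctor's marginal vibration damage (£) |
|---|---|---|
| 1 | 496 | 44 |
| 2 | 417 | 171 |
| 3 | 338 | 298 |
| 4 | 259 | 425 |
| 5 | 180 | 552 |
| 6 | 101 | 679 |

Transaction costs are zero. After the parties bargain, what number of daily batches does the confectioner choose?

3

Bargaining reaches the level where marginal profit last exceeds marginal vibration damage.
That holds through level 3 (338 ≥ 298) but not at 4 (259 < 425).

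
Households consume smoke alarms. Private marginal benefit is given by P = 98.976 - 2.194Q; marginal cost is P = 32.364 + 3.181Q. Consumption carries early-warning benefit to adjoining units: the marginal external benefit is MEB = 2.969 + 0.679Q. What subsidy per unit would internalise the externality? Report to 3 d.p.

subsidy = 13.030 per unit

Social marginal benefit = demand + MEB = 101.945 - 1.515Q.
Set SMB = MC: 101.945 - 1.515Q = 32.364 + 3.181Q → Q* = 14.8171.
The Pigouvian subsidy equals MEB at Q*: 2.969 + 0.679×14.8171 = 13.0298.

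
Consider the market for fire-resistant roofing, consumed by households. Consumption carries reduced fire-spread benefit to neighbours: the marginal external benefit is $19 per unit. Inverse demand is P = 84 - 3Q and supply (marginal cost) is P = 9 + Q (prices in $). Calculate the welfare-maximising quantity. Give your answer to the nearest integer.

Social marginal benefit = demand + MEB = 103 - 3Q.
Set SMB = MC: 103 - 3Q = 9 + Q → Q* = 23.5000.

Q* = 24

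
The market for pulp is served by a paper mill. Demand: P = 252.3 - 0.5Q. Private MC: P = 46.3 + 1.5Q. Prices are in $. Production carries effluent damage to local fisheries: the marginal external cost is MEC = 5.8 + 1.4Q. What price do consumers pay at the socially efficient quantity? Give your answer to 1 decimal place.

Social marginal cost = private MC + MEC = 52.1 + 2.9Q.
Set SMC = demand: 52.1 + 2.9Q = 252.3 - 0.5Q → Q* = 58.8824.
Consumer price on the demand curve at Q*: 252.3 − 0.5×58.8824 = 222.8588.

P = $222.9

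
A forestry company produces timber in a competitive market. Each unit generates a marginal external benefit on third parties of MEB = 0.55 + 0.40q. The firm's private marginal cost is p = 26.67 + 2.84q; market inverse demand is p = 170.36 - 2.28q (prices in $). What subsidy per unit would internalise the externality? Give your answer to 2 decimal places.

Social marginal cost = private MC − MEB = 26.12 + 2.44q.
Set SMC = demand: 26.12 + 2.44q = 170.36 - 2.28q → q* = 30.5593.
The Pigouvian subsidy equals MEB at q*: 0.55 + 0.40×30.5593 = 12.7737.

subsidy = $12.77 per unit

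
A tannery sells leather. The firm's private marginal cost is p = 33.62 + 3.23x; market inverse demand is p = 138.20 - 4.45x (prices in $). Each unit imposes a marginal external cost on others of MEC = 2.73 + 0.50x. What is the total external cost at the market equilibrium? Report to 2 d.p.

Market equilibrium (private): 33.62 + 3.23x = 138.20 - 4.45x → x_m = 13.6172.
Total external cost = ∫₀^{x_m} (2.73 + 0.50x) dx = 2.73×13.6172 + ½×0.50×13.6172² = 83.5320.

$83.53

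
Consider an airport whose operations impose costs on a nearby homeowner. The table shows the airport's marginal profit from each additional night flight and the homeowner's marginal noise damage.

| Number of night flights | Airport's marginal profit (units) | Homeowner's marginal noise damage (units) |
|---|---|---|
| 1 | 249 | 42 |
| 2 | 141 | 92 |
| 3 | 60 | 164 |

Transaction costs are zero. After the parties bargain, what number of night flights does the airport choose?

Bargaining reaches the level where marginal profit last exceeds marginal noise damage.
That holds through level 2 (141 ≥ 92) but not at 3 (60 < 164).

2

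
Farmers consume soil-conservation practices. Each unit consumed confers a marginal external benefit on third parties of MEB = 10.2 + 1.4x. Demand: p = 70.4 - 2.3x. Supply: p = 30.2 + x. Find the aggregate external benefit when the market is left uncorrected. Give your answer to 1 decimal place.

228.1

Market equilibrium (private): 30.2 + x = 70.4 - 2.3x → x_m = 12.1818.
Total external benefit = ∫₀^{x_m} (10.2 + 1.4x) dx = 10.2×12.1818 + ½×1.4×12.1818² = 228.1317.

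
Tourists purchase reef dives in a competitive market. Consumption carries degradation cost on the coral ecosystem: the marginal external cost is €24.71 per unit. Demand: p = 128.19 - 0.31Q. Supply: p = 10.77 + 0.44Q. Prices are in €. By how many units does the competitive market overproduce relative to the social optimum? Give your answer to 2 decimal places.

32.95 units

Market equilibrium (private): 10.77 + 0.44Q = 128.19 - 0.31Q → Q_m = 156.5600.
Social marginal benefit = demand − MEC = 103.48 - 0.31Q.
Set SMB = MC: 103.48 - 0.31Q = 10.77 + 0.44Q → Q* = 123.6133.
Gap = |156.5600 − 123.6133| = 32.9467.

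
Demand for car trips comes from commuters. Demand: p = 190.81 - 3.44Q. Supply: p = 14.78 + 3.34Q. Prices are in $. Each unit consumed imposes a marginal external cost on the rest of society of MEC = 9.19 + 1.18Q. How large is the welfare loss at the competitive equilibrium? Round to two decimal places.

DWL = $99.63

Market equilibrium (private): 14.78 + 3.34Q = 190.81 - 3.44Q → Q_m = 25.9631.
Social marginal benefit = demand − MEC = 181.62 - 4.62Q.
Set SMB = MC: 181.62 - 4.62Q = 14.78 + 3.34Q → Q* = 20.9598.
The welfare-loss triangle has base |Q_m − Q*| and height MEC(Q_m) (the vertical gap between SMB and MC is zero at Q* and MEC at Q_m).
DWL = ½ × 5.0033 × 39.8265 = 99.6320.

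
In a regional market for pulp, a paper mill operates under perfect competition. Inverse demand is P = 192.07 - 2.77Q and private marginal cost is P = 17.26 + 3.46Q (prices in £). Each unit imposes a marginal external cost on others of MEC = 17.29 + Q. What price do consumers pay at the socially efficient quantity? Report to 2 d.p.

Social marginal cost = private MC + MEC = 34.55 + 4.46Q.
Set SMC = demand: 34.55 + 4.46Q = 192.07 - 2.77Q → Q* = 21.7870.
Consumer price on the demand curve at Q*: 192.07 − 2.77×21.7870 = 131.7200.

P = £131.72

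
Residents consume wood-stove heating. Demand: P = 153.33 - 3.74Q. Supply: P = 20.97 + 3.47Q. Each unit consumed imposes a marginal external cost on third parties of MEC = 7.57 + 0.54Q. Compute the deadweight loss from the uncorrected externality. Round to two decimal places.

DWL = 19.72

Market equilibrium (private): 20.97 + 3.47Q = 153.33 - 3.74Q → Q_m = 18.3578.
Social marginal benefit = demand − MEC = 145.76 - 4.28Q.
Set SMB = MC: 145.76 - 4.28Q = 20.97 + 3.47Q → Q* = 16.1019.
Between Q* and Q_m the wedge MC − SMB runs linearly from 0 to MEC(Q_m), so the loss is a triangle.
DWL = ½ × 2.2559 × 17.4832 = 19.7202.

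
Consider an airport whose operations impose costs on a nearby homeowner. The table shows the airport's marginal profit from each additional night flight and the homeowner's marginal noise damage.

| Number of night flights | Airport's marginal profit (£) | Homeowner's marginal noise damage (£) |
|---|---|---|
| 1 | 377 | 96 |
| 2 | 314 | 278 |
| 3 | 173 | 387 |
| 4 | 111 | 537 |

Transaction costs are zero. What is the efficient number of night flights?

2

Bargaining reaches the level where marginal profit last exceeds marginal noise damage.
That holds through level 2 (314 ≥ 278) but not at 3 (173 < 387).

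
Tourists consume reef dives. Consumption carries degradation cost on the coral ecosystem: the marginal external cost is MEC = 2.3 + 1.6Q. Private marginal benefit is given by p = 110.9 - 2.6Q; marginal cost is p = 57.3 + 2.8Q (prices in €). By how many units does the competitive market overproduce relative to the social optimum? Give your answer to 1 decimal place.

Market equilibrium (private): 57.3 + 2.8Q = 110.9 - 2.6Q → Q_m = 9.9259.
Social marginal benefit = demand − MEC = 108.6 - 4.2Q.
Set SMB = MC: 108.6 - 4.2Q = 57.3 + 2.8Q → Q* = 7.3286.
Gap = |9.9259 − 7.3286| = 2.5973.

2.6 units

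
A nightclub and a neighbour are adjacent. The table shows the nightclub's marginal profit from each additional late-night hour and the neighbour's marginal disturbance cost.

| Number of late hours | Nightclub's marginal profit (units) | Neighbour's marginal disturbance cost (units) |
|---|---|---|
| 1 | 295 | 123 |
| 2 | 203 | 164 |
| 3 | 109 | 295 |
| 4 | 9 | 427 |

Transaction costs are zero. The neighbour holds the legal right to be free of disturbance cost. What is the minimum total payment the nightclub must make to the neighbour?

Efficient level: marginal profit ≥ marginal disturbance cost through level 2, so k* = 2.
With the neighbour holding the right, the nightclub must at least compensate total damage at k*: 123 + 164 = 287.

287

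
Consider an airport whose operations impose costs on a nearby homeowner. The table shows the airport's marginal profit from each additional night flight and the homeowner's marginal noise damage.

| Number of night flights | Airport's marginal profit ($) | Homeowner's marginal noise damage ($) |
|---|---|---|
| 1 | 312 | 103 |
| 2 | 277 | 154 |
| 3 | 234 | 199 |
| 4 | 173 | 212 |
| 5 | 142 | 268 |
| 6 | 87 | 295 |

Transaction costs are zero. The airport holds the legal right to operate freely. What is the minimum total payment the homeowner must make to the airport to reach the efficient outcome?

$402

Left alone the airport would choose level 6 (marginal profit stays positive).
Efficient level: k* = 3 (marginal profit ≥ marginal noise damage through 3).
The homeowner must at least cover the airport's forgone profit from cutting 6→3: 173 + 142 + 87 = 402.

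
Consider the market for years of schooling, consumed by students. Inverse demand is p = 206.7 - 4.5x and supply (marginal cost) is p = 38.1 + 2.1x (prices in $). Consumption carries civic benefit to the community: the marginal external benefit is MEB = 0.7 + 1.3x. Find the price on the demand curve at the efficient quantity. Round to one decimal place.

Social marginal benefit = demand + MEB = 207.4 - 3.2x.
Set SMB = MC: 207.4 - 3.2x = 38.1 + 2.1x → x* = 31.9434.
Consumer price on the demand curve at x*: 206.7 − 4.5×31.9434 = 62.9547.

P = $63.0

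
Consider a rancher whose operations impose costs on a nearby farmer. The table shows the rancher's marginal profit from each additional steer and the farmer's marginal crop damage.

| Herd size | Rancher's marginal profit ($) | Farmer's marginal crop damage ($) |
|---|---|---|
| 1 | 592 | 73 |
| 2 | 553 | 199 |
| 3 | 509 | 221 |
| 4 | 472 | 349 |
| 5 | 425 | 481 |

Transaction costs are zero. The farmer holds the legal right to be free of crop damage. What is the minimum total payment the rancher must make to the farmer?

$842

Efficient level: marginal profit ≥ marginal crop damage through level 4, so k* = 4.
With the farmer holding the right, the rancher must at least compensate total damage at k*: 73 + 199 + 221 + 349 = 842.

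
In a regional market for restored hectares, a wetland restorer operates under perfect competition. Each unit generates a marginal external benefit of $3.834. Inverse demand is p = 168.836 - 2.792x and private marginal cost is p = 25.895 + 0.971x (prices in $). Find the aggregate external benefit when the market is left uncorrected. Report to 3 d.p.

Market equilibrium (private): 25.895 + 0.971x = 168.836 - 2.792x → x_m = 37.9859.
Total external benefit = MEB × x_m = 3.834 × 37.9859 = 145.6379.

$145.638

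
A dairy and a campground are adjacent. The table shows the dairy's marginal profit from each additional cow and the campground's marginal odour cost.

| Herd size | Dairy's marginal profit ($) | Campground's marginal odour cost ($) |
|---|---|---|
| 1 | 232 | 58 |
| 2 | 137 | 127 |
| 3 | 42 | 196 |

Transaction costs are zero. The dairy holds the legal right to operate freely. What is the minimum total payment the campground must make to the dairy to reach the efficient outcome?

$42

Left alone the dairy would choose level 3 (marginal profit stays positive).
Efficient level: k* = 2 (marginal profit ≥ marginal odour cost through 2).
The campground must at least cover the dairy's forgone profit from cutting 3→2: 42 = 42.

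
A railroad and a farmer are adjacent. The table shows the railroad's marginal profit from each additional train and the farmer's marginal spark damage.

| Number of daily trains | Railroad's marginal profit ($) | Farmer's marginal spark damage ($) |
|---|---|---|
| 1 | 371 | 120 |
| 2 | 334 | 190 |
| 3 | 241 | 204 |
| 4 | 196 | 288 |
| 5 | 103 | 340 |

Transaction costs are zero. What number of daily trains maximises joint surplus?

3

Bargaining reaches the level where marginal profit last exceeds marginal spark damage.
That holds through level 3 (241 ≥ 204) but not at 4 (196 < 288).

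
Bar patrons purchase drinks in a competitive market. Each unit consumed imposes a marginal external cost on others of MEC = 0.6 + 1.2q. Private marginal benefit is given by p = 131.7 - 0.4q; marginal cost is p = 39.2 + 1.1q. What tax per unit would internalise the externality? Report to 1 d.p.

tax = 41.4 per unit

Social marginal benefit = demand − MEC = 131.1 - 1.6q.
Set SMB = MC: 131.1 - 1.6q = 39.2 + 1.1q → q* = 34.0370.
The Pigouvian tax equals MEC at q*: 0.6 + 1.2×34.0370 = 41.4444.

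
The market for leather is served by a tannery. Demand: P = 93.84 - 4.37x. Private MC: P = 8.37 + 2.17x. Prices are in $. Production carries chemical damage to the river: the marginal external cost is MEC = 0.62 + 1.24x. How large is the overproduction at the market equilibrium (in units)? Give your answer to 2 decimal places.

Market equilibrium (private): 8.37 + 2.17x = 93.84 - 4.37x → x_m = 13.0688.
Social marginal cost = private MC + MEC = 8.99 + 3.41x.
Set SMC = demand: 8.99 + 3.41x = 93.84 - 4.37x → x* = 10.9062.
Gap = |13.0688 − 10.9062| = 2.1626.

2.16 units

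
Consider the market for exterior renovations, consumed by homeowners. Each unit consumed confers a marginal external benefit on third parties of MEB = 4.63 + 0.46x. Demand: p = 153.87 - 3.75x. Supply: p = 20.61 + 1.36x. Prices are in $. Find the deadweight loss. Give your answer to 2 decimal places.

DWL = $29.72

Market equilibrium (private): 20.61 + 1.36x = 153.87 - 3.75x → x_m = 26.0783.
Social marginal benefit = demand + MEB = 158.50 - 3.29x.
Set SMB = MC: 158.50 - 3.29x = 20.61 + 1.36x → x* = 29.6538.
The loss is the area between SMB and MC from x* to x_m; with linear curves that's a triangle of height MEB(x_m).
DWL = ½ × 3.5755 × 16.6260 = 29.7231.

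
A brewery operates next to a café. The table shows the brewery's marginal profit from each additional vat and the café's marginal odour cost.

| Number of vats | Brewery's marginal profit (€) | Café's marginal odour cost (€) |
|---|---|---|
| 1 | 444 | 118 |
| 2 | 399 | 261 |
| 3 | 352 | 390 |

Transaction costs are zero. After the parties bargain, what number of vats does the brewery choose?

2

Bargaining reaches the level where marginal profit last exceeds marginal odour cost.
That holds through level 2 (399 ≥ 261) but not at 3 (352 < 390).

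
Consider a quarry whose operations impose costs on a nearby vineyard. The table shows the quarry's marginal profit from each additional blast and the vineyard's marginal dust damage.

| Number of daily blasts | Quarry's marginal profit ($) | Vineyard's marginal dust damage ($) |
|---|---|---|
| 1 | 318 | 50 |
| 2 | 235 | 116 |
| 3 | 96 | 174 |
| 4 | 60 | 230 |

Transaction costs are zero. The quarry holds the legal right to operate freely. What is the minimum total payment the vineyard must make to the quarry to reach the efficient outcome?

Left alone the quarry would choose level 4 (marginal profit stays positive).
Efficient level: k* = 2 (marginal profit ≥ marginal dust damage through 2).
The vineyard must at least cover the quarry's forgone profit from cutting 4→2: 96 + 60 = 156.

$156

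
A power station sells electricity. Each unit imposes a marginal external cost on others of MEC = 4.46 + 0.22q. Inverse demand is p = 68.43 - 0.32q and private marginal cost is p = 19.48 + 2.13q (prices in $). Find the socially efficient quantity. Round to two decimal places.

q* = 16.66

Social marginal cost = private MC + MEC = 23.94 + 2.35q.
Set SMC = demand: 23.94 + 2.35q = 68.43 - 0.32q → q* = 16.6629.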